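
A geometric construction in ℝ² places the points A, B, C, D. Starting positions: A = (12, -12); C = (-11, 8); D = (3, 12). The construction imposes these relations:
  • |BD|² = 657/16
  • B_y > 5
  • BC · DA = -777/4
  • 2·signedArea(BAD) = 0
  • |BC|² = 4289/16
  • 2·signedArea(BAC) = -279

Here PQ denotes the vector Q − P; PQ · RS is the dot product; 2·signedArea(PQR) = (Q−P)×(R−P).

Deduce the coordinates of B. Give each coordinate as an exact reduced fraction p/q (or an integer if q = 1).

1. B_x = 21/4  [2·signedArea(BAD) = 0 ∩ BC · DA = -777/4]
2. B_y = 6  [2·signedArea(BAD) = 0 ∩ BC · DA = -777/4]
   → B = (21/4, 6)

B = (21/4, 6)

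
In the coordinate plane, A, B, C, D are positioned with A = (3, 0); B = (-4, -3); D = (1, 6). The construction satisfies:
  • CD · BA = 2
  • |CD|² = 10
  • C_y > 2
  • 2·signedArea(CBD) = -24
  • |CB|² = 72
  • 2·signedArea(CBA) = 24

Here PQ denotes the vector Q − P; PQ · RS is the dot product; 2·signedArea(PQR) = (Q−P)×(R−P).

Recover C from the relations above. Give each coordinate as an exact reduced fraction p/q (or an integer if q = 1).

1. C_x = 2  [2·signedArea(CBA) = 24 ∩ 2·signedArea(CBD) = -24]
2. C_y = 3  [2·signedArea(CBA) = 24 ∩ 2·signedArea(CBD) = -24]
   → C = (2, 3)

C = (2, 3)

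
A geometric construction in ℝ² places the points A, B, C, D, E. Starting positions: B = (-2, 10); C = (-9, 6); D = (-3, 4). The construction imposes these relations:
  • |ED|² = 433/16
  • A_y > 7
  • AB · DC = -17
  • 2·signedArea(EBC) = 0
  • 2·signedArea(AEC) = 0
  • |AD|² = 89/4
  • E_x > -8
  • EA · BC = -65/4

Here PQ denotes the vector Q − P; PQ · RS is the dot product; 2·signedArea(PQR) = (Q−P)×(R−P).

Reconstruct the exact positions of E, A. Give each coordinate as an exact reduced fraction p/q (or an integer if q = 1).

1. A_x = -11/2  [line 6·x + -2·y + 49 = 0 ∩ |AD|² = 89/4]
2. A_y = 8  [line 6·x + -2·y + 49 = 0 ∩ |AD|² = 89/4]
   → A = (-11/2, 8)
3. E_x = -29/4  [2·signedArea(EBC) = 0 ∩ EA · BC = -65/4]
4. E_y = 7  [2·signedArea(EBC) = 0 ∩ EA · BC = -65/4]
   → E = (-29/4, 7)

A = (-11/2, 8)
E = (-29/4, 7)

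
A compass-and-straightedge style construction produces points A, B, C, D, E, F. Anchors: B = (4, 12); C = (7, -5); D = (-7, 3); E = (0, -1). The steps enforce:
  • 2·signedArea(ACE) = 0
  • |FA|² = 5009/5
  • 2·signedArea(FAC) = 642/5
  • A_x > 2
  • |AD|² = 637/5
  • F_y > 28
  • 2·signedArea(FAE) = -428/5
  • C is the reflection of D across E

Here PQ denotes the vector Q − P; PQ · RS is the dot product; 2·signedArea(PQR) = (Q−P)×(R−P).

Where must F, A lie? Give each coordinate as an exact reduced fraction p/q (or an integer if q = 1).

1. A_x = 14/5  [line -4·x + -7·y + -7 = 0 ∩ |AD|² = 637/5]
2. A_y = -13/5  [line -4·x + -7·y + -7 = 0 ∩ |AD|² = 637/5]
   → A = (14/5, -13/5)
3. F_x = 1  [line 12/5·x + 21/5·y + -621/5 = 0 ∩ |FA|² = 5009/5]
4. F_y = 29  [line 12/5·x + 21/5·y + -621/5 = 0 ∩ |FA|² = 5009/5]
   → F = (1, 29)

A = (14/5, -13/5)
F = (1, 29)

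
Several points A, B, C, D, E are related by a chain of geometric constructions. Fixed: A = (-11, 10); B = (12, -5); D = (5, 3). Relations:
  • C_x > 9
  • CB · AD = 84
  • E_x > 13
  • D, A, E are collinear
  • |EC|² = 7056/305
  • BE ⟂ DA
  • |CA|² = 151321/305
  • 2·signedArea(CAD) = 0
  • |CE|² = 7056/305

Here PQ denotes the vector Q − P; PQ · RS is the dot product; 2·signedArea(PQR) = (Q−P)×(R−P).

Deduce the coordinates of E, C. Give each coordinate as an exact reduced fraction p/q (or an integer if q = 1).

1. E_x = 4213/305  [D, A, E are collinear ∩ BE ⟂ DA]
2. E_y = -261/305  [D, A, E are collinear ∩ BE ⟂ DA]
   → E = (4213/305, -261/305)
3. C_x = 2869/305  [2·signedArea(CAD) = 0 ∩ CB · AD = 84]
4. C_y = 327/305  [2·signedArea(CAD) = 0 ∩ CB · AD = 84]
   → C = (2869/305, 327/305)

C = (2869/305, 327/305)
E = (4213/305, -261/305)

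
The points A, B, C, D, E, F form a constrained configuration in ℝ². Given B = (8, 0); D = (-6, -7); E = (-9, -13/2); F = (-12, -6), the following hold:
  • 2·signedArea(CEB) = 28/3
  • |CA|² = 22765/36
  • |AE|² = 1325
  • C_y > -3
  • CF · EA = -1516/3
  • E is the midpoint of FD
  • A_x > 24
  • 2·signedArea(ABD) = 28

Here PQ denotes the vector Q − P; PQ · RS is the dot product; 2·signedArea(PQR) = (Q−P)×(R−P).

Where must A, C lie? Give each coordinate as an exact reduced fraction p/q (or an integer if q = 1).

A = (25, 13/2)
C = (4/3, -2)

1. A_x = 25  [line 7·x + -14·y + -84 = 0 ∩ |AE|² = 1325]
2. A_y = 13/2  [line 7·x + -14·y + -84 = 0 ∩ |AE|² = 1325]
   → A = (25, 13/2)
3. C_x = 4/3  [CF · EA = -1516/3 ∩ 2·signedArea(CEB) = 28/3]
4. C_y = -2  [CF · EA = -1516/3 ∩ 2·signedArea(CEB) = 28/3]
   → C = (4/3, -2)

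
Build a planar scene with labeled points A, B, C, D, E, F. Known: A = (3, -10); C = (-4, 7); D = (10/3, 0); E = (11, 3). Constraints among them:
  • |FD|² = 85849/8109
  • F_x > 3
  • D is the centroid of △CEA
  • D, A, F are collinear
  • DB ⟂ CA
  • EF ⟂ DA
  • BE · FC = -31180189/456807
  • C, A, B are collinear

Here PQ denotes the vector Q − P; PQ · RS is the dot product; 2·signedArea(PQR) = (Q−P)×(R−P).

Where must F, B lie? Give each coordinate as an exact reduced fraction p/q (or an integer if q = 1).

B = (-479/1014, -1589/1014)
F = (3101/901, 2930/901)

1. F_x = 3101/901  [D, A, F are collinear ∩ EF ⟂ DA]
2. F_y = 2930/901  [D, A, F are collinear ∩ EF ⟂ DA]
   → F = (3101/901, 2930/901)
3. B_x = -479/1014  [C, A, B are collinear ∩ DB ⟂ CA]
4. B_y = -1589/1014  [C, A, B are collinear ∩ DB ⟂ CA]
   → B = (-479/1014, -1589/1014)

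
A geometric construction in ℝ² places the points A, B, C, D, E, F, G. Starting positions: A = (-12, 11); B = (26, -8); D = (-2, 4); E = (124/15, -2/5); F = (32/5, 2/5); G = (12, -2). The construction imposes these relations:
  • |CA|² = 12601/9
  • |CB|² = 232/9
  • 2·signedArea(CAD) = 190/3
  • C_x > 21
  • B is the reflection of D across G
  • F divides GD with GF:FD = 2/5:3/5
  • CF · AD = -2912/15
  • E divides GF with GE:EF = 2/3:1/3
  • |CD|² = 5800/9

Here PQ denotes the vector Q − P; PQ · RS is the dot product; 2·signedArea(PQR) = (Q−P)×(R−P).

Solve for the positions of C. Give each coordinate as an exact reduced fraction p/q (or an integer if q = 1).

1. C_x = 64/3  [2·signedArea(CAD) = 190/3 ∩ CF · AD = -2912/15]
2. C_y = -6  [2·signedArea(CAD) = 190/3 ∩ CF · AD = -2912/15]
   → C = (64/3, -6)

C = (64/3, -6)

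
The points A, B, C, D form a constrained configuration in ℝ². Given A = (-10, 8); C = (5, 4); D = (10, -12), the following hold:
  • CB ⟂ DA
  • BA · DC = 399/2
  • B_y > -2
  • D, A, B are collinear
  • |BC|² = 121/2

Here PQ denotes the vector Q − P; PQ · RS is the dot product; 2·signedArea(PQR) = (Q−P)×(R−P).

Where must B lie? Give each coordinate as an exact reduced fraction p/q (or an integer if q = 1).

1. B_x = -1/2  [D, A, B are collinear ∩ CB ⟂ DA]
2. B_y = -3/2  [D, A, B are collinear ∩ CB ⟂ DA]
   → B = (-1/2, -3/2)

B = (-1/2, -3/2)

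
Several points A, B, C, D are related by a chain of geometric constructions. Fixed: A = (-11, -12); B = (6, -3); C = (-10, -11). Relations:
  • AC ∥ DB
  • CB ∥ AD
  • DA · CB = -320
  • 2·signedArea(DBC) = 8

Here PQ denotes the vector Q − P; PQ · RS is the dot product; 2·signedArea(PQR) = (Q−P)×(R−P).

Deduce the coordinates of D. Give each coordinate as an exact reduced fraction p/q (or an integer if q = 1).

1. D_x = 5  [AC ∥ DB ∩ CB ∥ AD]
2. D_y = -4  [AC ∥ DB ∩ CB ∥ AD]
   → D = (5, -4)

D = (5, -4)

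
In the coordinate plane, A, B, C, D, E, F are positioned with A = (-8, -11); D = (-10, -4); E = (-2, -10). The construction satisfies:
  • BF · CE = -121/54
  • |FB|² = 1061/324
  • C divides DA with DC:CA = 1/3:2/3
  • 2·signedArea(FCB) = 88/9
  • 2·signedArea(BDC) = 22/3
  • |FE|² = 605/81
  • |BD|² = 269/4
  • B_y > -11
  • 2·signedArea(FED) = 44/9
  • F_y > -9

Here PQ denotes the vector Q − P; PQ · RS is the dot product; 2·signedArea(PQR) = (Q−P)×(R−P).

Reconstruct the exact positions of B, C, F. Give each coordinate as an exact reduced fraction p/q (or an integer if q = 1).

B = (-5, -21/2)
C = (-28/3, -19/3)
F = (-40/9, -79/9)

1. C_x = -28/3  [C divides DA with DC:CA = 1/3:2/3]
2. C_y = -19/3  [C divides DA with DC:CA = 1/3:2/3]
   → C = (-28/3, -19/3)
3. F_x = -40/9  [line -6·x + -8·y + -872/9 = 0 ∩ |FE|² = 605/81]
4. F_y = -79/9  [line -6·x + -8·y + -872/9 = 0 ∩ |FE|² = 605/81]
   → F = (-40/9, -79/9)
5. B_x = -5  [2·signedArea(BDC) = 22/3 ∩ BF · CE = -121/54]
6. B_y = -21/2  [2·signedArea(BDC) = 22/3 ∩ BF · CE = -121/54]
   → B = (-5, -21/2)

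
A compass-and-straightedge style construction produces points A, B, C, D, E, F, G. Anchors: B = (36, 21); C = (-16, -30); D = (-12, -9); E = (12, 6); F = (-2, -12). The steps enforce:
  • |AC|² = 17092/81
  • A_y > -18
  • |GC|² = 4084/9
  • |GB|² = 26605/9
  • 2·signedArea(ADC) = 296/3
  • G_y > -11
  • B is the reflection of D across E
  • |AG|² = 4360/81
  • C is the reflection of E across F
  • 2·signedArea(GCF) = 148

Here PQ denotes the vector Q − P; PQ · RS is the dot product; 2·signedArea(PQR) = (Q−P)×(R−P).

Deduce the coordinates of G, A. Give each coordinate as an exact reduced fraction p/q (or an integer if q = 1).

A = (-80/9, -52/3)
G = (-26/3, -10)

1. G_x = -26/3  [line -18·x + 14·y + -16 = 0 ∩ |GC|² = 4084/9]
2. G_y = -10  [line -18·x + 14·y + -16 = 0 ∩ |GC|² = 4084/9]
   → G = (-26/3, -10)
3. A_x = -80/9  [line 21·x + -4·y + 352/3 = 0 ∩ |AC|² = 17092/81]
4. A_y = -52/3  [line 21·x + -4·y + 352/3 = 0 ∩ |AC|² = 17092/81]
   → A = (-80/9, -52/3)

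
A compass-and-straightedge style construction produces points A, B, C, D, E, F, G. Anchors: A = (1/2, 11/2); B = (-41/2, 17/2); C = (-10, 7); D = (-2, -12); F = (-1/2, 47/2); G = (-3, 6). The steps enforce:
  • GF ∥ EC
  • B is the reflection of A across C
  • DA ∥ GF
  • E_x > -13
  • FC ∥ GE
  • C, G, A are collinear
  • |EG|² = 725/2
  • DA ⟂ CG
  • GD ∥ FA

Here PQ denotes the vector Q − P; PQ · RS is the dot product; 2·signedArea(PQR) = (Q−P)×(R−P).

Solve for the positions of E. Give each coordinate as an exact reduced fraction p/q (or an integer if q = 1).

1. E_x = -25/2  [GF ∥ EC ∩ FC ∥ GE]
2. E_y = -21/2  [GF ∥ EC ∩ FC ∥ GE]
   → E = (-25/2, -21/2)

E = (-25/2, -21/2)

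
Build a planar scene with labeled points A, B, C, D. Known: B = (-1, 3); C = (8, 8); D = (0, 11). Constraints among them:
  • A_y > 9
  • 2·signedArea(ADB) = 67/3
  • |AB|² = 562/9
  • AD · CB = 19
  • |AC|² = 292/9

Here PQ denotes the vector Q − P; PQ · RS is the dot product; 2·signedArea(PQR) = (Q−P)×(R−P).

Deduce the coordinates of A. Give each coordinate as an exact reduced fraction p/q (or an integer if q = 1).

1. A_x = 8/3  [2·signedArea(ADB) = 67/3 ∩ AD · CB = 19]
2. A_y = 10  [2·signedArea(ADB) = 67/3 ∩ AD · CB = 19]
   → A = (8/3, 10)

A = (8/3, 10)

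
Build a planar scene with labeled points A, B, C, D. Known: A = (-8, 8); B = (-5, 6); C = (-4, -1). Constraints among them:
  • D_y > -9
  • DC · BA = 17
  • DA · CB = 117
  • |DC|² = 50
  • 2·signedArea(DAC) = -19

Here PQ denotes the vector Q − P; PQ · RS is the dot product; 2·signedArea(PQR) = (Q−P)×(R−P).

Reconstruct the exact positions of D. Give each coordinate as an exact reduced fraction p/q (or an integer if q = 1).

1. D_x = -3  [2·signedArea(DAC) = -19 ∩ DC · BA = 17]
2. D_y = -8  [2·signedArea(DAC) = -19 ∩ DC · BA = 17]
   → D = (-3, -8)

D = (-3, -8)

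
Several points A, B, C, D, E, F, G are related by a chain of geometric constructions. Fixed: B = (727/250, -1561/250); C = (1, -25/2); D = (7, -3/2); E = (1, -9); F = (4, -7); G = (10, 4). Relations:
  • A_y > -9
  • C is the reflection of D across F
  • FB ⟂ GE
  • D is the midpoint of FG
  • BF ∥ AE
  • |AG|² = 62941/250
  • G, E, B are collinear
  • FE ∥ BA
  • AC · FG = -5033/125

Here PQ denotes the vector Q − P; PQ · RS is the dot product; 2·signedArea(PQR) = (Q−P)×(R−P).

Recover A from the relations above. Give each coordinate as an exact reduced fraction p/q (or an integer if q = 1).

A = (-23/250, -2061/250)

1. A_x = -23/250  [BF ∥ AE ∩ FE ∥ BA]
2. A_y = -2061/250  [BF ∥ AE ∩ FE ∥ BA]
   → A = (-23/250, -2061/250)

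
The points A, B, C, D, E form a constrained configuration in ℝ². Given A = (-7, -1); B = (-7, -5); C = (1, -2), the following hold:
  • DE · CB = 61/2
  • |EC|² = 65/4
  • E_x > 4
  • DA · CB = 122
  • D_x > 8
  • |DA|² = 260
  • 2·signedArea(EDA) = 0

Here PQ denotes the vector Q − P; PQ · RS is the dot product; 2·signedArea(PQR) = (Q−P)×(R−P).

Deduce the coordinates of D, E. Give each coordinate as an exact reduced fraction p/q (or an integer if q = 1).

1. D_x = 9  [line 8·x + 3·y + -63 = 0 ∩ |DA|² = 260]
2. D_y = -3  [line 8·x + 3·y + -63 = 0 ∩ |DA|² = 260]
   → D = (9, -3)
3. E_x = 5  [DE · CB = 61/2 ∩ 2·signedArea(EDA) = 0]
4. E_y = -5/2  [DE · CB = 61/2 ∩ 2·signedArea(EDA) = 0]
   → E = (5, -5/2)

D = (9, -3)
E = (5, -5/2)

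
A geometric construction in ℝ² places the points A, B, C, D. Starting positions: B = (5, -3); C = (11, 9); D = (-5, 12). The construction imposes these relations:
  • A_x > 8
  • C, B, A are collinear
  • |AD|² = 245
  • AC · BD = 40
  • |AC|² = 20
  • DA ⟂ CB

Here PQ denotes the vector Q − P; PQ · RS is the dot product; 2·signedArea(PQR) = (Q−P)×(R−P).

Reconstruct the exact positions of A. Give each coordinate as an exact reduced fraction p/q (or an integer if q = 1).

1. A_x = 9  [C, B, A are collinear ∩ DA ⟂ CB]
2. A_y = 5  [C, B, A are collinear ∩ DA ⟂ CB]
   → A = (9, 5)

A = (9, 5)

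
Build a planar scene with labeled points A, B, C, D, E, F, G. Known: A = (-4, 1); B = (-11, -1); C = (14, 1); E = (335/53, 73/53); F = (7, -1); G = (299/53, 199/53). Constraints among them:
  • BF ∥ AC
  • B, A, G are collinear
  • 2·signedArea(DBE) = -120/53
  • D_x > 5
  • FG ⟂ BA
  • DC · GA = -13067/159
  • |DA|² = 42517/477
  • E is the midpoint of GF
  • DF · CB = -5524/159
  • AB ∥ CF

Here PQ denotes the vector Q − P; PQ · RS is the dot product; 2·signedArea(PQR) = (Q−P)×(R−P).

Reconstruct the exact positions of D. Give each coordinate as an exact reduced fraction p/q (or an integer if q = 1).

1. D_x = 865/159  [DC · GA = -13067/159 ∩ 2·signedArea(DBE) = -120/53]
2. D_y = 179/159  [DC · GA = -13067/159 ∩ 2·signedArea(DBE) = -120/53]
   → D = (865/159, 179/159)

D = (865/159, 179/159)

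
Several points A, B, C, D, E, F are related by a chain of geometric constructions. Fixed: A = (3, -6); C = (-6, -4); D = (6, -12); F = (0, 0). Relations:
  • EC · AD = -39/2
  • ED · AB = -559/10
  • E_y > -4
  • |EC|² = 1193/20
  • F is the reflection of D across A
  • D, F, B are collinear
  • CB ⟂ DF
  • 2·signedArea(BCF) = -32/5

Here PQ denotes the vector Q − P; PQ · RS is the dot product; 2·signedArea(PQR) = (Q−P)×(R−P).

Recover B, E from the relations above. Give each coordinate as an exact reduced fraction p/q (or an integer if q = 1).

B = (2/5, -4/5)
E = (17/10, -17/5)

1. B_x = 2/5  [D, F, B are collinear ∩ CB ⟂ DF]
2. B_y = -4/5  [D, F, B are collinear ∩ CB ⟂ DF]
   → B = (2/5, -4/5)
3. E_x = 17/10  [line 13/5·x + -26/5·y + -221/10 = 0 ∩ |EC|² = 1193/20]
4. E_y = -17/5  [line 13/5·x + -26/5·y + -221/10 = 0 ∩ |EC|² = 1193/20]
   → E = (17/10, -17/5)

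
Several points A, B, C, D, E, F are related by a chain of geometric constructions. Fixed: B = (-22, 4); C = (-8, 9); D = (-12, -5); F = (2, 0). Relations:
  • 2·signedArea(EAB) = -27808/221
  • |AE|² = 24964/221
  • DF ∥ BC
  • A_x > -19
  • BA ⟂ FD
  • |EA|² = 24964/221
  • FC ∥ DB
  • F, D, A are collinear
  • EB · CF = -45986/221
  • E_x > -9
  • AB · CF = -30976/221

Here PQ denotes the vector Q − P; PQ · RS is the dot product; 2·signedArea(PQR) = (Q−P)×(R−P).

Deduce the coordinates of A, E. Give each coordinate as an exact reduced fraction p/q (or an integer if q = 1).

A = (-3982/221, -1580/221)
E = (-1770/221, -790/221)

1. A_x = -3982/221  [F, D, A are collinear ∩ BA ⟂ FD]
2. A_y = -1580/221  [F, D, A are collinear ∩ BA ⟂ FD]
   → A = (-3982/221, -1580/221)
3. E_x = -1770/221  [2·signedArea(EAB) = -27808/221 ∩ EB · CF = -45986/221]
4. E_y = -790/221  [2·signedArea(EAB) = -27808/221 ∩ EB · CF = -45986/221]
   → E = (-1770/221, -790/221)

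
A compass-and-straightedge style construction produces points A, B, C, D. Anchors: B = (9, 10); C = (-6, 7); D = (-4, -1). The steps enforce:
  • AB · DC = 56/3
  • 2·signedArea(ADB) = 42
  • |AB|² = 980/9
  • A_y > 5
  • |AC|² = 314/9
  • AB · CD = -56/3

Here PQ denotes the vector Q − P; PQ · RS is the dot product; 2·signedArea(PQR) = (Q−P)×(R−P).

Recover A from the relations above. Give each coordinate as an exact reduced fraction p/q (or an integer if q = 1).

1. A_x = -1/3  [AB · DC = 56/3 ∩ 2·signedArea(ADB) = 42]
2. A_y = 16/3  [AB · DC = 56/3 ∩ 2·signedArea(ADB) = 42]
   → A = (-1/3, 16/3)

A = (-1/3, 16/3)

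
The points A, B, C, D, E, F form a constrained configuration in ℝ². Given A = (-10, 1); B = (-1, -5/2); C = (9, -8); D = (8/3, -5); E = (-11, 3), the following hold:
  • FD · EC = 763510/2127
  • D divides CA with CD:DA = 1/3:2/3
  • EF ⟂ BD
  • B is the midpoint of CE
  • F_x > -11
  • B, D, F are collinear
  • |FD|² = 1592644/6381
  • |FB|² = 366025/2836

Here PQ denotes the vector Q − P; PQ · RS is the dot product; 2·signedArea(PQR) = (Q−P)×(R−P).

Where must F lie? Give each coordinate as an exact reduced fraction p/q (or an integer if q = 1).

1. F_x = -7364/709  [B, D, F are collinear ∩ EF ⟂ BD]
2. F_y = 2765/709  [B, D, F are collinear ∩ EF ⟂ BD]
   → F = (-7364/709, 2765/709)

F = (-7364/709, 2765/709)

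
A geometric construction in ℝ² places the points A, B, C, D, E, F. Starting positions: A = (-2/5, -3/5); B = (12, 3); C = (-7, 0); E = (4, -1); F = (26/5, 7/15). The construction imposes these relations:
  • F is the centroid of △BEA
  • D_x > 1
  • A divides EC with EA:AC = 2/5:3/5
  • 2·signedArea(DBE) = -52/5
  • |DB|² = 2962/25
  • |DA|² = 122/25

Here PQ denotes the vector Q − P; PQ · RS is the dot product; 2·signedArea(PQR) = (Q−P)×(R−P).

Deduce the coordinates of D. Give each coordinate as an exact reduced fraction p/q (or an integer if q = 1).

1. D_x = 9/5  [line 4·x + -8·y + -68/5 = 0 ∩ |DA|² = 122/25]
2. D_y = -4/5  [line 4·x + -8·y + -68/5 = 0 ∩ |DA|² = 122/25]
   → D = (9/5, -4/5)

D = (9/5, -4/5)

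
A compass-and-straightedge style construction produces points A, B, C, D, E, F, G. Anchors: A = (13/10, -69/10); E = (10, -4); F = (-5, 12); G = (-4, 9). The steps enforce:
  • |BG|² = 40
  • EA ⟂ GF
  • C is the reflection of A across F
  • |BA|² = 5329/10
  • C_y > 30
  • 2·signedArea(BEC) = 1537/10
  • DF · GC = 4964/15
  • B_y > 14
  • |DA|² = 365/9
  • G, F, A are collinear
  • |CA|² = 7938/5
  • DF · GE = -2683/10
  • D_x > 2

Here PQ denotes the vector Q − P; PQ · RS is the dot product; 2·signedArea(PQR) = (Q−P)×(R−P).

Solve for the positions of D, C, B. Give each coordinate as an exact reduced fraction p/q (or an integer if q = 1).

B = (-6, 15)
C = (-113/10, 309/10)
D = (73/30, -19/30)

1. D_x = 73/30  [line -14·x + 13·y + 423/10 = 0 ∩ |DA|² = 365/9]
2. D_y = -19/30  [line -14·x + 13·y + 423/10 = 0 ∩ |DA|² = 365/9]
   → D = (73/30, -19/30)
3. C_x = -113/10  [DF · GC = 4964/15 ∩ C is the reflection of A across F]
4. C_y = 309/10  [DF · GC = 4964/15 ∩ C is the reflection of A across F]
   → C = (-113/10, 309/10)
5. B_x = -6  [line -349/10·x + -213/10·y + 1101/10 = 0 ∩ |BG|² = 40]
6. B_y = 15  [line -349/10·x + -213/10·y + 1101/10 = 0 ∩ |BG|² = 40]
   → B = (-6, 15)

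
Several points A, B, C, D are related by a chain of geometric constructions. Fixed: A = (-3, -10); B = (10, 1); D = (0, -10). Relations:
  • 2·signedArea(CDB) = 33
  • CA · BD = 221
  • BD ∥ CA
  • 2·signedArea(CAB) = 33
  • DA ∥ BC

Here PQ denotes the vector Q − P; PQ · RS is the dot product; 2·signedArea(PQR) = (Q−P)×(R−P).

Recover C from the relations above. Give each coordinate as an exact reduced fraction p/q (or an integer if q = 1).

1. C_x = 7  [BD ∥ CA ∩ DA ∥ BC]
2. C_y = 1  [BD ∥ CA ∩ DA ∥ BC]
   → C = (7, 1)

C = (7, 1)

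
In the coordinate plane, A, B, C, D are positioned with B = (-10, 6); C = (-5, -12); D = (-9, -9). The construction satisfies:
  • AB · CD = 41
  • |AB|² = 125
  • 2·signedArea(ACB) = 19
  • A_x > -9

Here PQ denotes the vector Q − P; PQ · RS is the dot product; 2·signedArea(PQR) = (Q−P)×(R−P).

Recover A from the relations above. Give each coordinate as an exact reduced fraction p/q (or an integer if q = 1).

1. A_x = -8  [2·signedArea(ACB) = 19 ∩ AB · CD = 41]
2. A_y = -5  [2·signedArea(ACB) = 19 ∩ AB · CD = 41]
   → A = (-8, -5)

A = (-8, -5)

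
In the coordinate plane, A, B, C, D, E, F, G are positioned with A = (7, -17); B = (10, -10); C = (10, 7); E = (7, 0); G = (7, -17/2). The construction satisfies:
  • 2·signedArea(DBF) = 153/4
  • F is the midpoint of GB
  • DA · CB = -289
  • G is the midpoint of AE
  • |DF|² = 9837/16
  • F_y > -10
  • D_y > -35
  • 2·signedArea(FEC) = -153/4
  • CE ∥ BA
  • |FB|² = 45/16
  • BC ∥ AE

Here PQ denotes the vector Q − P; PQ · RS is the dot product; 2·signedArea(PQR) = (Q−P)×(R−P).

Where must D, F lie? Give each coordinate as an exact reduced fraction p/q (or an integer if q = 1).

1. D_y = -34  [DA · CB = -289]
2. F_x = 17/2  [F is the midpoint of GB]
3. F_y = -37/4  [F is the midpoint of GB]
   → F = (17/2, -37/4)
4. D_x = 7  [2·signedArea(DBF) = 153/4 ∩ DA · CB = -289]
   → D = (7, -34)
5. D_y = -34  [2·signedArea(DBF) = 153/4 ∩ DA · CB = -289]
   → D = (7, -34)

D = (7, -34)
F = (17/2, -37/4)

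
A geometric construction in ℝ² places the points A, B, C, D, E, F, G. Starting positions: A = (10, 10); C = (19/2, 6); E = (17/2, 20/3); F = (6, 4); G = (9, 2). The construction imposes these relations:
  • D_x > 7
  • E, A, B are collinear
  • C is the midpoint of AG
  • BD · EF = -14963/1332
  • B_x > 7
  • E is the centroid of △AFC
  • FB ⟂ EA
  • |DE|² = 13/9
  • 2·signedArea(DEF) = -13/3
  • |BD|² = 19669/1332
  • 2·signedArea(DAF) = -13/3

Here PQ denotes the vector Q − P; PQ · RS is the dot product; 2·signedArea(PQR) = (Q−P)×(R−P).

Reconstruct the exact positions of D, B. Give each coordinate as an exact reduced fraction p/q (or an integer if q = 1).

1. D_x = 15/2  [2·signedArea(DEF) = -13/3 ∩ 2·signedArea(DAF) = -13/3]
2. D_y = 22/3  [2·signedArea(DEF) = -13/3 ∩ 2·signedArea(DAF) = -13/3]
   → D = (15/2, 22/3)
3. B_x = 262/37  [E, A, B are collinear ∩ FB ⟂ EA]
4. B_y = 130/37  [E, A, B are collinear ∩ FB ⟂ EA]
   → B = (262/37, 130/37)

B = (262/37, 130/37)
D = (15/2, 22/3)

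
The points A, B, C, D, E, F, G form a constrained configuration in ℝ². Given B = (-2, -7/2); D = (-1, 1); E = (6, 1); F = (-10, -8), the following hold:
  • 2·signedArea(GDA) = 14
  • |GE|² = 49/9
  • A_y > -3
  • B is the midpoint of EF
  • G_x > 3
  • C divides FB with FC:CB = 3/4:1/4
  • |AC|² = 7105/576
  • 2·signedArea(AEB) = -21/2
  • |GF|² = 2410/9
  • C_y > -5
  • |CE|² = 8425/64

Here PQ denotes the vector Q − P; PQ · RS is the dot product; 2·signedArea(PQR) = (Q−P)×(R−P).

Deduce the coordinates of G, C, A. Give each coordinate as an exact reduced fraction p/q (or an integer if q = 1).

A = (-5/3, -2)
C = (-4, -37/8)
G = (11/3, 1)

1. C_x = -4  [C divides FB with FC:CB = 3/4:1/4]
2. C_y = -37/8  [C divides FB with FC:CB = 3/4:1/4]
   → C = (-4, -37/8)
3. A_x = -5/3  [line 9/2·x + -8·y + -17/2 = 0 ∩ |AC|² = 7105/576]
4. A_y = -2  [line 9/2·x + -8·y + -17/2 = 0 ∩ |AC|² = 7105/576]
   → A = (-5/3, -2)
5. G_x = 11/3  [line 3·x + -2/3·y + -31/3 = 0 ∩ |GF|² = 2410/9]
6. G_y = 1  [line 3·x + -2/3·y + -31/3 = 0 ∩ |GF|² = 2410/9]
   → G = (11/3, 1)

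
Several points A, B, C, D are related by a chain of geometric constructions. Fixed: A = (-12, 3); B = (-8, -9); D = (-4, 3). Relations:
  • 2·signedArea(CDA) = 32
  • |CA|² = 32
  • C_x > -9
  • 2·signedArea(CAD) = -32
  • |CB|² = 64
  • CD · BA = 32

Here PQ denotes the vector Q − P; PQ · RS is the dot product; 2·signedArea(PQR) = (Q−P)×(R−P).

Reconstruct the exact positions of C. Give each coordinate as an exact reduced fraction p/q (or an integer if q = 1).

1. C_x = -8  [2·signedArea(CAD) = -32 ∩ CD · BA = 32]
2. C_y = -1  [2·signedArea(CAD) = -32 ∩ CD · BA = 32]
   → C = (-8, -1)

C = (-8, -1)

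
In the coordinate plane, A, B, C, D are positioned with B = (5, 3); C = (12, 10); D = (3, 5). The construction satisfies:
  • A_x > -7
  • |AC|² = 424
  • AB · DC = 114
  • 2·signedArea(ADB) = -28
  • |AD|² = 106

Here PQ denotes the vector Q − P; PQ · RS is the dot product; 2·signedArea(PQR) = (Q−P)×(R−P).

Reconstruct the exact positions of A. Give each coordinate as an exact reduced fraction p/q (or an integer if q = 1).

A = (-6, 0)

1. A_x = -6  [2·signedArea(ADB) = -28 ∩ AB · DC = 114]
2. A_y = 0  [2·signedArea(ADB) = -28 ∩ AB · DC = 114]
   → A = (-6, 0)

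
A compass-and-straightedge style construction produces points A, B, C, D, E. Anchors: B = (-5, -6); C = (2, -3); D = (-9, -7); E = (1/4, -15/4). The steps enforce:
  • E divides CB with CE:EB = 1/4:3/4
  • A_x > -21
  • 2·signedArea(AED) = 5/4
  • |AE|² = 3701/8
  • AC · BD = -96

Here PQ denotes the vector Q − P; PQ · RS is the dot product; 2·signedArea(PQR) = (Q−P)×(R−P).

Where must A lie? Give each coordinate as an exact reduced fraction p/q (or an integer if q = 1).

A = (-20, -11)

1. A_x = -20  [2·signedArea(AED) = 5/4 ∩ AC · BD = -96]
2. A_y = -11  [2·signedArea(AED) = 5/4 ∩ AC · BD = -96]
   → A = (-20, -11)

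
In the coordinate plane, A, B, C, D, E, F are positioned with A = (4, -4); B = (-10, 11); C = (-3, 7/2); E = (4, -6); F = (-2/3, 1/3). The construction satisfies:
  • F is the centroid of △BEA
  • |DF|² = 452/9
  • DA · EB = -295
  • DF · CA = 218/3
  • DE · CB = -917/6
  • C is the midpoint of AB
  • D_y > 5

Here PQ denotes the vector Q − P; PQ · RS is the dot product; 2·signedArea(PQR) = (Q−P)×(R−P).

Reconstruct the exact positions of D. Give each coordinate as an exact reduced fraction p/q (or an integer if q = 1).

D = (-16/3, 17/3)

1. D_x = -16/3  [DA · EB = -295 ∩ DE · CB = -917/6]
2. D_y = 17/3  [DA · EB = -295 ∩ DE · CB = -917/6]
   → D = (-16/3, 17/3)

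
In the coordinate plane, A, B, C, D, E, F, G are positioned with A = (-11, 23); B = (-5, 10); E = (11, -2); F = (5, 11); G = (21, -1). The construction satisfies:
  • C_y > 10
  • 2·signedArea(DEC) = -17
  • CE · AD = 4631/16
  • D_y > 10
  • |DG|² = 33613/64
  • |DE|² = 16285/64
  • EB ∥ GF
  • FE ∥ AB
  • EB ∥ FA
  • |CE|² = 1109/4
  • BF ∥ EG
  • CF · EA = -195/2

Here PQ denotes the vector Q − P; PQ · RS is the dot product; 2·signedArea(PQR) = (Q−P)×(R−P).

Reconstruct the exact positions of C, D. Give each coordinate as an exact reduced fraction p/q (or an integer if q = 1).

1. C_x = 0  [line 22·x + -25·y + 525/2 = 0 ∩ |CE|² = 1109/4]
2. C_y = 21/2  [line 22·x + -25·y + 525/2 = 0 ∩ |CE|² = 1109/4]
   → C = (0, 21/2)
3. D_x = 5/4  [2·signedArea(DEC) = -17 ∩ CE · AD = 4631/16]
4. D_y = 85/8  [2·signedArea(DEC) = -17 ∩ CE · AD = 4631/16]
   → D = (5/4, 85/8)

C = (0, 21/2)
D = (5/4, 85/8)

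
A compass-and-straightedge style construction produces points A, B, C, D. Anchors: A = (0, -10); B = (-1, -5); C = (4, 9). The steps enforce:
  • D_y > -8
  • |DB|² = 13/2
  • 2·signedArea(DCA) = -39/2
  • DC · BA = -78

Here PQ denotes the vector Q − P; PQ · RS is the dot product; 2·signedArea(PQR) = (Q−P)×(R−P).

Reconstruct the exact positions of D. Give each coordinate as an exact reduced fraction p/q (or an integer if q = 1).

1. D_x = -1/2  [2·signedArea(DCA) = -39/2 ∩ DC · BA = -78]
2. D_y = -15/2  [2·signedArea(DCA) = -39/2 ∩ DC · BA = -78]
   → D = (-1/2, -15/2)

D = (-1/2, -15/2)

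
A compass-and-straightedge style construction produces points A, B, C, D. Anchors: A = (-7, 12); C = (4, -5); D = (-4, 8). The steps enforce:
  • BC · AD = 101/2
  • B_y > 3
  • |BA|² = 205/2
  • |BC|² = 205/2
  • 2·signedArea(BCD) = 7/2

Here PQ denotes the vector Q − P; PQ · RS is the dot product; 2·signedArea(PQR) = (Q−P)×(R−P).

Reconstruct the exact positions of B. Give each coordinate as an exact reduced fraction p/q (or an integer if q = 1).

B = (-3/2, 7/2)

1. B_x = -3/2  [2·signedArea(BCD) = 7/2 ∩ BC · AD = 101/2]
2. B_y = 7/2  [2·signedArea(BCD) = 7/2 ∩ BC · AD = 101/2]
   → B = (-3/2, 7/2)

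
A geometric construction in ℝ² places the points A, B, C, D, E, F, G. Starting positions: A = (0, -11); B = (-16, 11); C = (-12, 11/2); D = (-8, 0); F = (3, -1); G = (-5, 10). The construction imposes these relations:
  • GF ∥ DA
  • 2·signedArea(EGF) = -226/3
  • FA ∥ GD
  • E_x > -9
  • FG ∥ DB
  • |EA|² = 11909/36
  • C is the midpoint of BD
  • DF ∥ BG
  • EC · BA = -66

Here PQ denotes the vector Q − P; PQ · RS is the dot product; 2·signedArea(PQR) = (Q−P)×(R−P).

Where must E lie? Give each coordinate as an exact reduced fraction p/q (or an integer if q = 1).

E = (-25/3, 31/6)

1. E_x = -25/3  [EC · BA = -66 ∩ 2·signedArea(EGF) = -226/3]
2. E_y = 31/6  [EC · BA = -66 ∩ 2·signedArea(EGF) = -226/3]
   → E = (-25/3, 31/6)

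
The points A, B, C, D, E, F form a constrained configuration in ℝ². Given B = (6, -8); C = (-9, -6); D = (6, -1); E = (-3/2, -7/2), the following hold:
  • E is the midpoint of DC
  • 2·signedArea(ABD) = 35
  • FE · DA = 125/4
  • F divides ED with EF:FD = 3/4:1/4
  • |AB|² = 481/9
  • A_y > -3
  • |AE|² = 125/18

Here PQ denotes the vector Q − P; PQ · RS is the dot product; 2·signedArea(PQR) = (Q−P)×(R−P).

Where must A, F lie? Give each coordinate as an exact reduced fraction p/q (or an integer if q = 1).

A = (1, -8/3)
F = (33/8, -13/8)

1. A_x = 1  [2·signedArea(ABD) = 35]
2. A_y = -8/3  [|AE|² = 125/18]
   → A = (1, -8/3)
3. F_x = 33/8  [F divides ED with EF:FD = 3/4:1/4]
4. F_y = -13/8  [F divides ED with EF:FD = 3/4:1/4]
   → F = (33/8, -13/8)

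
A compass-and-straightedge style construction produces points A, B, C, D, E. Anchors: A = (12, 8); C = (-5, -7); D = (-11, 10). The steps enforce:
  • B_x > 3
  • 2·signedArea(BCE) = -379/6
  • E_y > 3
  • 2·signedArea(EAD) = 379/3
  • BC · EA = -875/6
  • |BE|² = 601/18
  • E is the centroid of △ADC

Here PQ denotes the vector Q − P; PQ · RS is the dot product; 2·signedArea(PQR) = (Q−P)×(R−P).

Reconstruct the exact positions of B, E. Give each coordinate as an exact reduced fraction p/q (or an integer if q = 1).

1. E_x = -4/3  [E is the centroid of △ADC]
2. E_y = 11/3  [E is the centroid of △ADC]
   → E = (-4/3, 11/3)
3. B_x = 7/2  [2·signedArea(BCE) = -379/6 ∩ BC · EA = -875/6]
4. B_y = 1/2  [2·signedArea(BCE) = -379/6 ∩ BC · EA = -875/6]
   → B = (7/2, 1/2)

B = (7/2, 1/2)
E = (-4/3, 11/3)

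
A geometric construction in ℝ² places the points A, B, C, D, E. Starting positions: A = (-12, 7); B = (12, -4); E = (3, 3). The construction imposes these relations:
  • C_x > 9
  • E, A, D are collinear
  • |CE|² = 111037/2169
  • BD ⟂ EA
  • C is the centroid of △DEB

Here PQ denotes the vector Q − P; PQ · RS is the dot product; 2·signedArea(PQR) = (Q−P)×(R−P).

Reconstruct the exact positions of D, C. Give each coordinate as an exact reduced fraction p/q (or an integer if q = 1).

C = (2261/241, -170/723)
D = (3168/241, 71/241)

1. D_x = 3168/241  [E, A, D are collinear ∩ BD ⟂ EA]
2. D_y = 71/241  [E, A, D are collinear ∩ BD ⟂ EA]
   → D = (3168/241, 71/241)
3. C_x = 2261/241  [C is the centroid of △DEB]
4. C_y = -170/723  [C is the centroid of △DEB]
   → C = (2261/241, -170/723)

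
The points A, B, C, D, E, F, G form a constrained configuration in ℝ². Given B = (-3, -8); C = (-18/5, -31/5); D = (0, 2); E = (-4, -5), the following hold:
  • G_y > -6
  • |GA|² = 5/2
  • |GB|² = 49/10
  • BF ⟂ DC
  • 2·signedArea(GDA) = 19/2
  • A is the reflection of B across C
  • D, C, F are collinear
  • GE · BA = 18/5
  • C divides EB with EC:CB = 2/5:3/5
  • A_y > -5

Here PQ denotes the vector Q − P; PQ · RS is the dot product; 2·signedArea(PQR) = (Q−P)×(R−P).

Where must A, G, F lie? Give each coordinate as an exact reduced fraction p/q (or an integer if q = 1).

1. A_x = -21/5  [A is the reflection of B across C]
2. A_y = -22/5  [A is the reflection of B across C]
   → A = (-21/5, -22/5)
3. G_x = -37/10  [2·signedArea(GDA) = 19/2 ∩ GE · BA = 18/5]
4. G_y = -59/10  [2·signedArea(GDA) = 19/2 ∩ GE · BA = 18/5]
   → G = (-37/10, -59/10)
5. F_x = -8352/2005  [D, C, F are collinear ∩ BF ⟂ DC]
6. F_y = -15014/2005  [D, C, F are collinear ∩ BF ⟂ DC]
   → F = (-8352/2005, -15014/2005)

A = (-21/5, -22/5)
F = (-8352/2005, -15014/2005)
G = (-37/10, -59/10)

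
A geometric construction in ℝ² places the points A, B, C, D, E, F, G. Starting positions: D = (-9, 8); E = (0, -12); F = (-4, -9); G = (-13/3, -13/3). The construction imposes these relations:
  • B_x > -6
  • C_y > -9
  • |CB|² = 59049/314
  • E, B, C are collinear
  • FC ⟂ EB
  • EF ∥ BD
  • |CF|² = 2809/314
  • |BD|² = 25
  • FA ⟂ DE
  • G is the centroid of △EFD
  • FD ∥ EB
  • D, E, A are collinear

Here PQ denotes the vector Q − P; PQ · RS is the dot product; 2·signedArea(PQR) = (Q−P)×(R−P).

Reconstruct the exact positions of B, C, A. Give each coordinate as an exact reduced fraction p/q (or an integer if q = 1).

1. B_x = -5  [EF ∥ BD ∩ FD ∥ EB]
2. B_y = 5  [EF ∥ BD ∩ FD ∥ EB]
   → B = (-5, 5)
3. C_x = -355/314  [E, B, C are collinear ∩ FC ⟂ EB]
4. C_y = -2561/314  [E, B, C are collinear ∩ FC ⟂ EB]
   → C = (-355/314, -2561/314)
5. A_x = -864/481  [D, E, A are collinear ∩ FA ⟂ DE]
6. A_y = -3852/481  [D, E, A are collinear ∩ FA ⟂ DE]
   → A = (-864/481, -3852/481)

A = (-864/481, -3852/481)
B = (-5, 5)
C = (-355/314, -2561/314)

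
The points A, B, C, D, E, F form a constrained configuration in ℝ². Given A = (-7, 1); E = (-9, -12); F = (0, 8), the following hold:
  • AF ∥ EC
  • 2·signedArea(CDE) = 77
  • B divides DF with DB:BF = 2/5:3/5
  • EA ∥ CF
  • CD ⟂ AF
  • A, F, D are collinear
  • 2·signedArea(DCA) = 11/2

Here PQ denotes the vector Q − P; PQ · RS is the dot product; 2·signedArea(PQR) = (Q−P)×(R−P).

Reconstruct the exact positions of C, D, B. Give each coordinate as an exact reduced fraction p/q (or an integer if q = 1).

B = (-9/2, 7/2)
C = (-2, -5)
D = (-15/2, 1/2)

1. C_x = -2  [EA ∥ CF ∩ AF ∥ EC]
2. C_y = -5  [EA ∥ CF ∩ AF ∥ EC]
   → C = (-2, -5)
3. D_x = -15/2  [A, F, D are collinear ∩ CD ⟂ AF]
4. D_y = 1/2  [A, F, D are collinear ∩ CD ⟂ AF]
   → D = (-15/2, 1/2)
5. B_x = -9/2  [B divides DF with DB:BF = 2/5:3/5]
6. B_y = 7/2  [B divides DF with DB:BF = 2/5:3/5]
   → B = (-9/2, 7/2)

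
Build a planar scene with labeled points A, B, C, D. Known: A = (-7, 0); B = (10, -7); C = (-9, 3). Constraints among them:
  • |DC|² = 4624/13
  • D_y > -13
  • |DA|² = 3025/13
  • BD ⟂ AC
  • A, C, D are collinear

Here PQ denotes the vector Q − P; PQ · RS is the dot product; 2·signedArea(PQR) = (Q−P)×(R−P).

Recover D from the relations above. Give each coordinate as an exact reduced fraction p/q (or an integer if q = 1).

1. D_x = 19/13  [A, C, D are collinear ∩ BD ⟂ AC]
2. D_y = -165/13  [A, C, D are collinear ∩ BD ⟂ AC]
   → D = (19/13, -165/13)

D = (19/13, -165/13)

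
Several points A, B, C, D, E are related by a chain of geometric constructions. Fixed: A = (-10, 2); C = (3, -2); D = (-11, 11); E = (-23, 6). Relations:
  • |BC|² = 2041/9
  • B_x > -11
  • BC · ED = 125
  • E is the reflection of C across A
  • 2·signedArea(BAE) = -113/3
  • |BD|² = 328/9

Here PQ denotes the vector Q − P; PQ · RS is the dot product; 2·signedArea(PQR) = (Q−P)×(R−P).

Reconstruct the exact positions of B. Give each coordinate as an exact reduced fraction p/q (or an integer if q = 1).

B = (-31/3, 5)

1. B_x = -31/3  [BC · ED = 125 ∩ 2·signedArea(BAE) = -113/3]
2. B_y = 5  [BC · ED = 125 ∩ 2·signedArea(BAE) = -113/3]
   → B = (-31/3, 5)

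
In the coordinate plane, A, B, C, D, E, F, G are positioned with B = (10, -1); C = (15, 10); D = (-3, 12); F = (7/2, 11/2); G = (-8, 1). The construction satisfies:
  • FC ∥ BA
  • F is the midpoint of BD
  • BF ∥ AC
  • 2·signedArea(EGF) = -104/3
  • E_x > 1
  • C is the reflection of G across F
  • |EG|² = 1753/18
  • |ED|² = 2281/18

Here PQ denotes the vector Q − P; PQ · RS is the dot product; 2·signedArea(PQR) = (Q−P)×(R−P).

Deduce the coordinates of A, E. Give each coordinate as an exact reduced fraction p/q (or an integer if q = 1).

1. A_x = 43/2  [BF ∥ AC ∩ FC ∥ BA]
2. A_y = 7/2  [BF ∥ AC ∩ FC ∥ BA]
   → A = (43/2, 7/2)
3. E_x = 11/6  [line -9/2·x + 23/2·y + -77/6 = 0 ∩ |EG|² = 1753/18]
4. E_y = 11/6  [line -9/2·x + 23/2·y + -77/6 = 0 ∩ |EG|² = 1753/18]
   → E = (11/6, 11/6)

A = (43/2, 7/2)
E = (11/6, 11/6)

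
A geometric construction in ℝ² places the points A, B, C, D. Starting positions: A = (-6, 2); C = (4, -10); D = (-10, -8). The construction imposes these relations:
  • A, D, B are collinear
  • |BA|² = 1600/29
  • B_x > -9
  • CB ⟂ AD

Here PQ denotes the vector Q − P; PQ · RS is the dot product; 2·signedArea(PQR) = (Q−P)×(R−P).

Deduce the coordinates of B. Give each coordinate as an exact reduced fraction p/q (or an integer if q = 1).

B = (-254/29, -142/29)

1. B_x = -254/29  [A, D, B are collinear ∩ CB ⟂ AD]
2. B_y = -142/29  [A, D, B are collinear ∩ CB ⟂ AD]
   → B = (-254/29, -142/29)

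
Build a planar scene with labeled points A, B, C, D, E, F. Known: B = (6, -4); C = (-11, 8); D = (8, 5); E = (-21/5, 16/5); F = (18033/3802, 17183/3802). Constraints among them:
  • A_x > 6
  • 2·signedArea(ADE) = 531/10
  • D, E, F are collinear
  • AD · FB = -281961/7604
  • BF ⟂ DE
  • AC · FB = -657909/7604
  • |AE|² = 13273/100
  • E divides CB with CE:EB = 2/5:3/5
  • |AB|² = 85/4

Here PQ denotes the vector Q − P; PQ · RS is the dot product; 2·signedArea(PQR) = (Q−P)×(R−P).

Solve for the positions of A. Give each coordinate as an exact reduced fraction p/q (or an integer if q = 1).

1. A_x = 7  [line -4779/3802·x + 32391/3802·y + 34515/7604 = 0 ∩ |AE|² = 13273/100]
2. A_y = 1/2  [line -4779/3802·x + 32391/3802·y + 34515/7604 = 0 ∩ |AE|² = 13273/100]
   → A = (7, 1/2)

A = (7, 1/2)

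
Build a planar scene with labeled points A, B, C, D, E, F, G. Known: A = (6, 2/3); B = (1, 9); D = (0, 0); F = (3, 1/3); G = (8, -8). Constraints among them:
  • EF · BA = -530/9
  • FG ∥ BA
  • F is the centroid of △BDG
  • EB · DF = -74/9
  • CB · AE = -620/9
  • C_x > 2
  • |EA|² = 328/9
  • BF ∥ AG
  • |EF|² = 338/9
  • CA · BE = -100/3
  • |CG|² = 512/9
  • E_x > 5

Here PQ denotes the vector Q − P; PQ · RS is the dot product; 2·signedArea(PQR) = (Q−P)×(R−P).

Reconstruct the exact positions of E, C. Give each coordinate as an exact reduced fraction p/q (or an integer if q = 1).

C = (8/3, -8/3)
E = (16/3, -16/3)

1. E_x = 16/3  [EB · DF = -74/9 ∩ EF · BA = -530/9]
2. E_y = -16/3  [EB · DF = -74/9 ∩ EF · BA = -530/9]
   → E = (16/3, -16/3)
3. C_x = 8/3  [CA · BE = -100/3 ∩ CB · AE = -620/9]
4. C_y = -8/3  [CA · BE = -100/3 ∩ CB · AE = -620/9]
   → C = (8/3, -8/3)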